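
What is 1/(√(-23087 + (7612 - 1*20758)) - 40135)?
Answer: -40135/1610854458 - I*√36233/1610854458 ≈ -2.4915e-5 - 1.1817e-7*I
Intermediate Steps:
1/(√(-23087 + (7612 - 1*20758)) - 40135) = 1/(√(-23087 + (7612 - 20758)) - 40135) = 1/(√(-23087 - 13146) - 40135) = 1/(√(-36233) - 40135) = 1/(I*√36233 - 40135) = 1/(-40135 + I*√36233)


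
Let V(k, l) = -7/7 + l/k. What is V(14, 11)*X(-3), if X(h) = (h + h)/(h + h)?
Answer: -3/14 ≈ -0.21429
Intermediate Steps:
V(k, l) = -1 + l/k (V(k, l) = -7*1/7 + l/k = -1 + l/k)
X(h) = 1 (X(h) = (2*h)/((2*h)) = (2*h)*(1/(2*h)) = 1)
V(14, 11)*X(-3) = ((11 - 1*14)/14)*1 = ((11 - 14)/14)*1 = ((1/14)*(-3))*1 = -3/14*1 = -3/14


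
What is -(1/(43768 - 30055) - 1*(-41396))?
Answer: -567663349/13713 ≈ -41396.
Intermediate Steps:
-(1/(43768 - 30055) - 1*(-41396)) = -(1/13713 + 41396) = -1*567663349/13713 = -567663349/13713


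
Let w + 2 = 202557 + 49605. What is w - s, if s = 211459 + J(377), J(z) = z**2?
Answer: -101428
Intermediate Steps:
w = 252160 (w = -2 + (202557 + 49605) = -2 + 252162 = 252160)
s = 353588 (s = 211459 + 377**2 = 211459 + 142129 = 353588)
w - s = 252160 - 1*353588 = 252160 - 353588 = -101428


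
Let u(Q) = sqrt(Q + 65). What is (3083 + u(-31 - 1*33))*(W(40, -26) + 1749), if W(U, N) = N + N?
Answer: 5233548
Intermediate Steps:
W(U, N) = 2*N
u(Q) = sqrt(65 + Q)
(3083 + u(-31 - 1*33))*(W(40, -26) + 1749) = (3083 + sqrt(65 + (-31 - 1*33)))*(2*(-26) + 1749) = (3083 + sqrt(65 + (-31 - 33)))*(-52 + 1749) = (3083 + sqrt(65 - 64))*1697 = (3083 + sqrt(1))*1697 = (3083 + 1)*1697 = 3084*1697 = 5233548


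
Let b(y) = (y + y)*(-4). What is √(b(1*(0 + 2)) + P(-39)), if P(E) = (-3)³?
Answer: I*√43 ≈ 6.5574*I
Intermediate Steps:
b(y) = -8*y (b(y) = (2*y)*(-4) = -8*y)
P(E) = -27
√(b(1*(0 + 2)) + P(-39)) = √(-8*(0 + 2) - 27) = √(-8*2 - 27) = √(-16 - 27) = √(-43) = I*√43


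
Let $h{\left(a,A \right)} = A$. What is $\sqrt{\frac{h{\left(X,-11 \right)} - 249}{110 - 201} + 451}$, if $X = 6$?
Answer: $\frac{3 \sqrt{2471}}{7} \approx 21.304$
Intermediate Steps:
$\sqrt{\frac{h{\left(X,-11 \right)} - 249}{110 - 201} + 451} = \sqrt{\frac{-11 - 249}{110 - 201} + 451} = \sqrt{- \frac{260}{-91} + 451} = \sqrt{\left(-260\right) \left(- \frac{1}{91}\right) + 451} = \sqrt{\frac{20}{7} + 451} = \sqrt{\frac{3177}{7}} = \frac{3 \sqrt{2471}}{7}$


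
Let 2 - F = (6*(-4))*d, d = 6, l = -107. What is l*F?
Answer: -15622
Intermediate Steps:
F = 146 (F = 2 - 6*(-4)*6 = 2 - (-24)*6 = 2 - 1*(-144) = 2 + 144 = 146)
l*F = -107*146 = -15622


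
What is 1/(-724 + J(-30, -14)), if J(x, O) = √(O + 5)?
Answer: -724/524185 - 3*I/524185 ≈ -0.0013812 - 5.7232e-6*I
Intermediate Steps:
J(x, O) = √(5 + O)
1/(-724 + J(-30, -14)) = 1/(-724 + √(5 - 14)) = 1/(-724 + √(-9)) = 1/(-724 + 3*I) = (-724 - 3*I)/524185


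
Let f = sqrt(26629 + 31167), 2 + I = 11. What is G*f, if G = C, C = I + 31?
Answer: 80*sqrt(14449) ≈ 9616.3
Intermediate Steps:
I = 9 (I = -2 + 11 = 9)
f = 2*sqrt(14449) (f = sqrt(57796) = 2*sqrt(14449) ≈ 240.41)
C = 40 (C = 9 + 31 = 40)
G = 40
G*f = 40*(2*sqrt(14449)) = 80*sqrt(14449)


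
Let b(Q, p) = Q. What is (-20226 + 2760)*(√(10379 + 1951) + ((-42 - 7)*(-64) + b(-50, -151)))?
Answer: -53900076 - 52398*√1370 ≈ -5.5839e+7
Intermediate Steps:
(-20226 + 2760)*(√(10379 + 1951) + ((-42 - 7)*(-64) + b(-50, -151))) = (-20226 + 2760)*(√(10379 + 1951) + ((-42 - 7)*(-64) - 50)) = -17466*(√12330 + (-49*(-64) - 50)) = -17466*(3*√1370 + (3136 - 50)) = -17466*(3*√1370 + 3086) = -17466*(3086 + 3*√1370) = -53900076 - 52398*√1370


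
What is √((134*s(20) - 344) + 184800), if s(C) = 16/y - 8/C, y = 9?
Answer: 22*√85835/15 ≈ 429.70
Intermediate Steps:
s(C) = 16/9 - 8/C
√((134*s(20) - 344) + 184800) = √((134*(16/9 - 8/20) - 344) + 184800) = √((134*(16/9 - 8*1/20) - 344) + 184800) = √((134*(16/9 - ⅖) - 344) + 184800) = √((134*(62/45) - 344) + 184800) = √((8308/45 - 344) + 184800) = √(-7172/45 + 184800) = √(8308828/45) = 22*√85835/15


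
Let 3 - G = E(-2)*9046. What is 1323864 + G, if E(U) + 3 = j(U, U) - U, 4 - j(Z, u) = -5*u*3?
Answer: 1568109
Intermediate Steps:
j(Z, u) = 4 + 15*u (j(Z, u) = 4 - (-5*u)*3 = 4 - (-15)*u = 4 + 15*u)
E(U) = 1 + 14*U (E(U) = -3 + ((4 + 15*U) - U) = -3 + (4 + 14*U) = 1 + 14*U)
G = 244245 (G = 3 - (1 + 14*(-2))*9046 = 3 - (1 - 28)*9046 = 3 - (-27)*9046 = 3 - 1*(-244242) = 3 + 244242 = 244245)
1323864 + G = 1323864 + 244245 = 1568109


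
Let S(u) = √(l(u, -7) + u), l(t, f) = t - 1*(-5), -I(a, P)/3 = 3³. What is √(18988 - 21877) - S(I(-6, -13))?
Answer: I*(-√157 + 3*√321) ≈ 41.219*I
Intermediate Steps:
I(a, P) = -81 (I(a, P) = -3*3³ = -3*27 = -81)
l(t, f) = 5 + t (l(t, f) = t + 5 = 5 + t)
S(u) = √(5 + 2*u) (S(u) = √((5 + u) + u) = √(5 + 2*u))
√(18988 - 21877) - S(I(-6, -13)) = √(18988 - 21877) - √(5 + 2*(-81)) = √(-2889) - √(5 - 162) = 3*I*√321 - √(-157) = 3*I*√321 - I*√157 = -I*√157 + 3*I*√321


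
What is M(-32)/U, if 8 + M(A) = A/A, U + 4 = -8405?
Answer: 7/8409 ≈ 0.00083244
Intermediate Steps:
U = -8409 (U = -4 - 8405 = -8409)
M(A) = -7 (M(A) = -8 + A/A = -8 + 1 = -7)
M(-32)/U = -7/(-8409) = -7*(-1/8409) = 7/8409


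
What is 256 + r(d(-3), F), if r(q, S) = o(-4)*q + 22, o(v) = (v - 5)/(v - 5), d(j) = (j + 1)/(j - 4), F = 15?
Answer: 1948/7 ≈ 278.29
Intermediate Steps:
d(j) = (1 + j)/(-4 + j)
o(v) = 1 (o(v) = (-5 + v)/(-5 + v) = 1)
r(q, S) = 22 + q (r(q, S) = 1*q + 22 = q + 22 = 22 + q)
256 + r(d(-3), F) = 256 + (22 + (1 - 3)/(-4 - 3)) = 256 + (22 - 2/(-7)) = 256 + (22 - ⅐*(-2)) = 256 + (22 + 2/7) = 256 + 156/7 = 1948/7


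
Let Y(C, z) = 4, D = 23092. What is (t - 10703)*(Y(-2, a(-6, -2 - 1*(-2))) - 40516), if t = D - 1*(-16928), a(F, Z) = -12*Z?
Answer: -1187690304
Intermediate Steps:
t = 40020 (t = 23092 - 1*(-16928) = 23092 + 16928 = 40020)
(t - 10703)*(Y(-2, a(-6, -2 - 1*(-2))) - 40516) = (40020 - 10703)*(4 - 40516) = 29317*(-40512) = -1187690304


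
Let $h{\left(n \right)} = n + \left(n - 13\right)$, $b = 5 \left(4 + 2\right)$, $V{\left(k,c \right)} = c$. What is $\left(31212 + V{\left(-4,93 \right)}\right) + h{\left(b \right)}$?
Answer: $31352$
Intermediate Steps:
$b = 30$ ($b = 5 \cdot 6 = 30$)
$h{\left(n \right)} = -13 + 2 n$ ($h{\left(n \right)} = n + \left(-13 + n\right) = -13 + 2 n$)
$\left(31212 + V{\left(-4,93 \right)}\right) + h{\left(b \right)} = \left(31212 + 93\right) + \left(-13 + 2 \cdot 30\right) = 31305 + \left(-13 + 60\right) = 31305 + 47 = 31352$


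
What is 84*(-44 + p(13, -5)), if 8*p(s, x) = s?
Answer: -7119/2 ≈ -3559.5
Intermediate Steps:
p(s, x) = s/8
84*(-44 + p(13, -5)) = 84*(-44 + (1/8)*13) = 84*(-44 + 13/8) = 84*(-339/8) = -7119/2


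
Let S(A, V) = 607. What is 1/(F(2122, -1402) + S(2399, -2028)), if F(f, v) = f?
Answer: 1/2729 ≈ 0.00036643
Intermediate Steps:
1/(F(2122, -1402) + S(2399, -2028)) = 1/(2122 + 607) = 1/2729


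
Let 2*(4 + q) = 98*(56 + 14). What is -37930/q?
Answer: -18965/1713 ≈ -11.071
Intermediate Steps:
q = 3426 (q = -4 + (98*(56 + 14))/2 = -4 + (98*70)/2 = -4 + (½)*6860 = -4 + 3430 = 3426)
-37930/q = -37930/3426 = -37930*1/3426 = -18965/1713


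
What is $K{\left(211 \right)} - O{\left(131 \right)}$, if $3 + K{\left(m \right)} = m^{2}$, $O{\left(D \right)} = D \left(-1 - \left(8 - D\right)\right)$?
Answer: $28536$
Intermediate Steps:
$O{\left(D \right)} = D \left(-9 + D\right)$ ($O{\left(D \right)} = D \left(-1 + \left(-8 + D\right)\right) = D \left(-9 + D\right)$)
$K{\left(m \right)} = -3 + m^{2}$
$K{\left(211 \right)} - O{\left(131 \right)} = \left(-3 + 211^{2}\right) - 131 \left(-9 + 131\right) = \left(-3 + 44521\right) - 131 \cdot 122 = 44518 - 15982 = 28536$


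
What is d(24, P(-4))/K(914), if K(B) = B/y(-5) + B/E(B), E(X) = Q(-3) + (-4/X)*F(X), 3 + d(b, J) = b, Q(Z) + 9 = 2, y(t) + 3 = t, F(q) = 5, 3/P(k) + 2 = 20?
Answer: -269556/3137305 ≈ -0.085920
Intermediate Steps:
P(k) = 1/6 (P(k) = 3/(-2 + 20) = 3/18 = 3*(1/18) = 1/6)
y(t) = -3 + t
Q(Z) = -7 (Q(Z) = -9 + 2 = -7)
d(b, J) = -3 + b
E(X) = -7 - 20/X (E(X) = -7 - 4/X*5 = -7 - 20/X)
K(B) = -B/8 + B/(-7 - 20/B) (K(B) = B/(-3 - 5) + B/(-7 - 20/B) = B/(-8) + B/(-7 - 20/B) = B*(-1/8) + B/(-7 - 20/B) = -B/8 + B/(-7 - 20/B))
d(24, P(-4))/K(914) = (-3 + 24)/(((5/8)*914*(-4 - 3*914)/(20 + 7*914))) = 21/(((5/8)*914*(-4 - 2742)/(20 + 6398))) = 21/(((5/8)*914*(-2746)/6418)) = 21/(((5/8)*914*(1/6418)*(-2746))) = 21/(-3137305/12836) = 21*(-12836/3137305) = -269556/3137305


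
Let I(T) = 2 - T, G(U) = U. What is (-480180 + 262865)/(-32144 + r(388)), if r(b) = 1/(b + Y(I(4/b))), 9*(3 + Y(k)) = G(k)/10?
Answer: 730448522545/108043786262 ≈ 6.7607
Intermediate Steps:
Y(k) = -3 + k/90 (Y(k) = -3 + (k/10)/9 = -3 + k/90)
r(b) = 1/(-134/45 + b - 2/(45*b)) (r(b) = 1/(b + (-3 + (2 - 4/b)/90)) = 1/(b + (-3 + (1/45 - 2/(45*b)))) = 1/(b + (-134/45 - 2/(45*b))) = 1/(-134/45 + b - 2/(45*b)))
(-480180 + 262865)/(-32144 + r(388)) = (-480180 + 262865)/(-32144 - 45*388/(2 - 1*388*(-134 + 45*388))) = -217315/(-32144 - 45*388/(2 - 1*388*(-134 + 17460))) = -217315/(-32144 - 45*388/(2 - 1*388*17326)) = -217315/(-32144 - 45*388/(2 - 6722488)) = -217315/(-32144 - 45*388/(-6722486)) = -217315/(-32144 - 45*388*(-1/6722486)) = -217315/(-32144 + 8730/3361243) = -217315/(-108043786262/3361243) = -217315*(-3361243/108043786262) = 730448522545/108043786262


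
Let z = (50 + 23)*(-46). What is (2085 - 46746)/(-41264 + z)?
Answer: 14887/14874 ≈ 1.0009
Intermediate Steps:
z = -3358 (z = 73*(-46) = -3358)
(2085 - 46746)/(-41264 + z) = (2085 - 46746)/(-41264 - 3358) = -44661/(-44622) = -44661*(-1/44622) = 14887/14874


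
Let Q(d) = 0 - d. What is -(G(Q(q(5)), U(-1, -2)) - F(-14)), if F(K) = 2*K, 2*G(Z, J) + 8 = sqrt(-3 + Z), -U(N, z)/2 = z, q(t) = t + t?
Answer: -24 - I*sqrt(13)/2 ≈ -24.0 - 1.8028*I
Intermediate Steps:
q(t) = 2*t
Q(d) = -d
U(N, z) = -2*z
G(Z, J) = -4 + sqrt(-3 + Z)/2
-(G(Q(q(5)), U(-1, -2)) - F(-14)) = -((-4 + sqrt(-3 - 2*5)/2) - 2*(-14)) = -((-4 + sqrt(-3 - 1*10)/2) - 1*(-28)) = -((-4 + sqrt(-3 - 10)/2) + 28) = -((-4 + sqrt(-13)/2) + 28) = -((-4 + (I*sqrt(13))/2) + 28) = -((-4 + I*sqrt(13)/2) + 28) = -(24 + I*sqrt(13)/2) = -24 - I*sqrt(13)/2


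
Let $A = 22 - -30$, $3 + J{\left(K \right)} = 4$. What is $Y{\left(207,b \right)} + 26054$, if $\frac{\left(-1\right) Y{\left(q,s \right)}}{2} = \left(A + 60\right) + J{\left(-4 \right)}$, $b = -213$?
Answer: $25828$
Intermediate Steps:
$J{\left(K \right)} = 1$ ($J{\left(K \right)} = -3 + 4 = 1$)
$A = 52$ ($A = 22 + 30 = 52$)
$Y{\left(q,s \right)} = -226$ ($Y{\left(q,s \right)} = - 2 \left(\left(52 + 60\right) + 1\right) = - 2 \left(112 + 1\right) = \left(-2\right) 113 = -226$)
$Y{\left(207,b \right)} + 26054 = -226 + 26054 = 25828$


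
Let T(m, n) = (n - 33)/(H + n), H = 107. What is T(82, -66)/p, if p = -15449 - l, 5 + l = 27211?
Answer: 99/1748855 ≈ 5.6608e-5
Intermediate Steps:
T(m, n) = (-33 + n)/(107 + n) (T(m, n) = (n - 33)/(107 + n) = (-33 + n)/(107 + n))
l = 27206 (l = -5 + 27211 = 27206)
p = -42655 (p = -15449 - 1*27206 = -15449 - 27206 = -42655)
T(82, -66)/p = ((-33 - 66)/(107 - 66))/(-42655) = (-99/41)*(-1/42655) = ((1/41)*(-99))*(-1/42655) = -99/41*(-1/42655) = 99/1748855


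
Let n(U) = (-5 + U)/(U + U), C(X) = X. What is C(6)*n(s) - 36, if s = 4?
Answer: -147/4 ≈ -36.750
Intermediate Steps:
n(U) = (-5 + U)/(2*U) (n(U) = (-5 + U)/((2*U)) = (-5 + U)*(1/(2*U)) = (-5 + U)/(2*U))
C(6)*n(s) - 36 = 6*((½)*(-5 + 4)/4) - 36 = 6*((½)*(¼)*(-1)) - 36 = 6*(-⅛) - 36 = -¾ - 36 = -147/4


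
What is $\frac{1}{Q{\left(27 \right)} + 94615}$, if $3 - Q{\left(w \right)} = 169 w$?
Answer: $\frac{1}{90055} \approx 1.1104 \cdot 10^{-5}$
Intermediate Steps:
$Q{\left(w \right)} = 3 - 169 w$
$\frac{1}{Q{\left(27 \right)} + 94615} = \frac{1}{\left(3 - 4563\right) + 94615} = \frac{1}{-4560 + 94615} = \frac{1}{90055}$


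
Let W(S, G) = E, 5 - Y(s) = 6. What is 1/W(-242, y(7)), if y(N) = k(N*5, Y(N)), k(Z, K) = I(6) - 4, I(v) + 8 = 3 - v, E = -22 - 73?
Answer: -1/95 ≈ -0.010526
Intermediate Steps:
Y(s) = -1 (Y(s) = 5 - 1*6 = 5 - 6 = -1)
E = -95
I(v) = -5 - v (I(v) = -8 + (3 - v) = -5 - v)
k(Z, K) = -15 (k(Z, K) = (-5 - 1*6) - 4 = (-5 - 6) - 4 = -11 - 4 = -15)
y(N) = -15
W(S, G) = -95
1/W(-242, y(7)) = 1/(-95) = -1/95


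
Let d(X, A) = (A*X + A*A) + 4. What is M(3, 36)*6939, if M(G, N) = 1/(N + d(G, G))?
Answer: 6939/58 ≈ 119.64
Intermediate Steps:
d(X, A) = 4 + A² + A*X (d(X, A) = (A*X + A²) + 4 = (A² + A*X) + 4 = 4 + A² + A*X)
M(G, N) = 1/(4 + N + 2*G²) (M(G, N) = 1/(N + (4 + G² + G*G)) = 1/(N + (4 + G² + G²)) = 1/(N + (4 + 2*G²)) = 1/(4 + N + 2*G²))
M(3, 36)*6939 = 6939/(4 + 36 + 2*3²) = 6939/(4 + 36 + 2*9) = 6939/(4 + 36 + 18) = 6939/58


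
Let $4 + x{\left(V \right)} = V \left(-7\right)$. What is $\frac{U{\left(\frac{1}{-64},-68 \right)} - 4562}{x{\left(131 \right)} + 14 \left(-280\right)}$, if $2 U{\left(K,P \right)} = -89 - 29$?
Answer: $\frac{4621}{4841} \approx 0.95455$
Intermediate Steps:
$x{\left(V \right)} = -4 - 7 V$ ($x{\left(V \right)} = -4 + V \left(-7\right) = -4 - 7 V$)
$U{\left(K,P \right)} = -59$ ($U{\left(K,P \right)} = \frac{-89 - 29}{2} = \frac{1}{2} \left(-118\right) = -59$)
$\frac{U{\left(\frac{1}{-64},-68 \right)} - 4562}{x{\left(131 \right)} + 14 \left(-280\right)} = \frac{-59 - 4562}{\left(-4 - 917\right) + 14 \left(-280\right)} = - \frac{4621}{\left(-4 - 917\right) - 3920} = - \frac{4621}{-921 - 3920} = - \frac{4621}{-4841} = \left(-4621\right) \left(- \frac{1}{4841}\right) = \frac{4621}{4841}$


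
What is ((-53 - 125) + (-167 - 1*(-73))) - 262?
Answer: -534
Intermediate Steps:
((-53 - 125) + (-167 - 1*(-73))) - 262 = (-178 + (-167 + 73)) - 262 = (-178 - 94) - 262 = -272 - 262 = -534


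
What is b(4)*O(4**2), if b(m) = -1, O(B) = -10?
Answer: 10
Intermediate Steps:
b(4)*O(4**2) = -1*(-10) = 10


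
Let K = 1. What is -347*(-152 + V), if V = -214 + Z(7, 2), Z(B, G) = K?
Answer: 126655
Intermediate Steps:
Z(B, G) = 1
V = -213 (V = -214 + 1 = -213)
-347*(-152 + V) = -347*(-152 - 213) = -347*(-365) = 126655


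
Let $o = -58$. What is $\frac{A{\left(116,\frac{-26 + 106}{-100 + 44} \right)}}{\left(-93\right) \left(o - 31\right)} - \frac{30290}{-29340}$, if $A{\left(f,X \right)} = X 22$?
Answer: $\frac{58283917}{56664342} \approx 1.0286$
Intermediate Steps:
$A{\left(f,X \right)} = 22 X$
$\frac{A{\left(116,\frac{-26 + 106}{-100 + 44} \right)}}{\left(-93\right) \left(o - 31\right)} - \frac{30290}{-29340} = \frac{22 \frac{-26 + 106}{-100 + 44}}{\left(-93\right) \left(-58 - 31\right)} - \frac{30290}{-29340} = \frac{22 \frac{80}{-56}}{\left(-93\right) \left(-89\right)} - - \frac{3029}{2934} = \frac{22 \cdot 80 \left(- \frac{1}{56}\right)}{8277} + \frac{3029}{2934} = 22 \left(- \frac{10}{7}\right) \frac{1}{8277} + \frac{3029}{2934} = \left(- \frac{220}{7}\right) \frac{1}{8277} + \frac{3029}{2934} = - \frac{220}{57939} + \frac{3029}{2934} = \frac{58283917}{56664342}$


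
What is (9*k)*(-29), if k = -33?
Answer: 8613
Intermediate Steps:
(9*k)*(-29) = (9*(-33))*(-29) = -297*(-29) = 8613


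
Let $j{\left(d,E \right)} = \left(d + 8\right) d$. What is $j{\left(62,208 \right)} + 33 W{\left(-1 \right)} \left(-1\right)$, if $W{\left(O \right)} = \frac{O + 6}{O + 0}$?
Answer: $4505$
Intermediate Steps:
$W{\left(O \right)} = \frac{6 + O}{O}$
$j{\left(d,E \right)} = d \left(8 + d\right)$ ($j{\left(d,E \right)} = \left(8 + d\right) d = d \left(8 + d\right)$)
$j{\left(62,208 \right)} + 33 W{\left(-1 \right)} \left(-1\right) = 62 \left(8 + 62\right) + 33 \frac{6 - 1}{-1} \left(-1\right) = 62 \cdot 70 + 33 \left(\left(-1\right) 5\right) \left(-1\right) = 4340 + 33 \left(-5\right) \left(-1\right) = 4340 - -165 = 4340 + 165 = 4505$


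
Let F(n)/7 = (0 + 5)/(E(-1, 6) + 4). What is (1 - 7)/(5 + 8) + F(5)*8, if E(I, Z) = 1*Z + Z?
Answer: 443/26 ≈ 17.038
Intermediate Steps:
E(I, Z) = 2*Z (E(I, Z) = Z + Z = 2*Z)
F(n) = 35/16 (F(n) = 7*((0 + 5)/(2*6 + 4)) = 7*(5/(12 + 4)) = 7*(5/16) = 35/16)
(1 - 7)/(5 + 8) + F(5)*8 = (1 - 7)/(5 + 8) + (35/16)*8 = -6/13 + 35/2 = 443/26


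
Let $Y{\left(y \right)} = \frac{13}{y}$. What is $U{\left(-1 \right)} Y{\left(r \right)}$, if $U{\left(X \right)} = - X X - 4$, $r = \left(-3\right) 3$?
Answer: $\frac{65}{9} \approx 7.2222$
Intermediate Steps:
$r = -9$
$U{\left(X \right)} = -4 - X^{2}$ ($U{\left(X \right)} = - X^{2} - 4 = -4 - X^{2}$)
$U{\left(-1 \right)} Y{\left(r \right)} = \left(-4 - \left(-1\right)^{2}\right) \frac{13}{-9} = \left(-4 - 1\right) 13 \left(- \frac{1}{9}\right) = \left(-4 - 1\right) \left(- \frac{13}{9}\right) = \left(-5\right) \left(- \frac{13}{9}\right) = \frac{65}{9}$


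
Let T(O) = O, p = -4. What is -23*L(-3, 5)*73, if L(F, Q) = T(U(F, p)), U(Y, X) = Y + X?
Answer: 11753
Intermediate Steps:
U(Y, X) = X + Y
L(F, Q) = -4 + F
-23*L(-3, 5)*73 = -23*(-4 - 3)*73 = -23*(-7)*73 = 161*73 = 11753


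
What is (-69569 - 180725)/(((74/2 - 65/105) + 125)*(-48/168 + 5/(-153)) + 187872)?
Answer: -5629362354/4224273503 ≈ -1.3326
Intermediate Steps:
(-69569 - 180725)/(((74/2 - 65/105) + 125)*(-48/168 + 5/(-153)) + 187872) = -250294/(((74*(½) - 65*1/105) + 125)*(-48*1/168 + 5*(-1/153)) + 187872) = -250294/(((37 - 13/21) + 125)*(-2/7 - 5/153) + 187872) = -250294/((764/21 + 125)*(-341/1071) + 187872) = -250294/((3389/21)*(-341/1071) + 187872) = -250294/(-1155649/22491 + 187872) = -250294/4224273503/22491 = -250294*22491/4224273503 = -5629362354/4224273503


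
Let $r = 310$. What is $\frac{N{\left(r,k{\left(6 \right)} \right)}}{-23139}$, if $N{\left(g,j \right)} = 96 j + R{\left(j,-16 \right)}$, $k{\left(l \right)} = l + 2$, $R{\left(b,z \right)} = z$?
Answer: $- \frac{752}{23139} \approx -0.032499$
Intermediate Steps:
$k{\left(l \right)} = 2 + l$
$N{\left(g,j \right)} = -16 + 96 j$ ($N{\left(g,j \right)} = 96 j - 16 = -16 + 96 j$)
$\frac{N{\left(r,k{\left(6 \right)} \right)}}{-23139} = \frac{-16 + 96 \left(2 + 6\right)}{-23139} = \left(-16 + 96 \cdot 8\right) \left(- \frac{1}{23139}\right) = \left(-16 + 768\right) \left(- \frac{1}{23139}\right) = 752 \left(- \frac{1}{23139}\right) = - \frac{752}{23139}$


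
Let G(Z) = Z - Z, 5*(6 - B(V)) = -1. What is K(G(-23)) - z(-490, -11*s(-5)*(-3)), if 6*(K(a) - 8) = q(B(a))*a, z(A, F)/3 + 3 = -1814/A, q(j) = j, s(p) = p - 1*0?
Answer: 1444/245 ≈ 5.8939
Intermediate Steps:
s(p) = p (s(p) = p + 0 = p)
B(V) = 31/5 (B(V) = 6 - 1/5*(-1) = 6 + 1/5 = 31/5)
G(Z) = 0
z(A, F) = -9 - 5442/A (z(A, F) = -9 + 3*(-1814/A) = -9 - 5442/A)
K(a) = 8 + 31*a/30 (K(a) = 8 + (31*a/5)/6 = 8 + 31*a/30)
K(G(-23)) - z(-490, -11*s(-5)*(-3)) = (8 + (31/30)*0) - (-9 - 5442/(-490)) = (8 + 0) - (-9 - 5442*(-1/490)) = 8 - (-9 + 2721/245) = 8 - 1*516/245 = 8 - 516/245 = 1444/245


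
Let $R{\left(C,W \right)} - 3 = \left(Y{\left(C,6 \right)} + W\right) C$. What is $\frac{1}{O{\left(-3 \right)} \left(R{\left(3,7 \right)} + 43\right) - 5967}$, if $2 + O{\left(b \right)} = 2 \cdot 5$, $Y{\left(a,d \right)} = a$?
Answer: $- \frac{1}{5359} \approx -0.0001866$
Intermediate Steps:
$O{\left(b \right)} = 8$ ($O{\left(b \right)} = -2 + 2 \cdot 5 = -2 + 10 = 8$)
$R{\left(C,W \right)} = 3 + C \left(C + W\right)$ ($R{\left(C,W \right)} = 3 + \left(C + W\right) C = 3 + C \left(C + W\right)$)
$\frac{1}{O{\left(-3 \right)} \left(R{\left(3,7 \right)} + 43\right) - 5967} = \frac{1}{8 \left(\left(3 + 3^{2} + 3 \cdot 7\right) + 43\right) - 5967} = \frac{1}{8 \left(\left(3 + 9 + 21\right) + 43\right) - 5967} = \frac{1}{8 \left(33 + 43\right) - 5967} = \frac{1}{8 \cdot 76 - 5967} = \frac{1}{608 - 5967} = \frac{1}{-5359} = - \frac{1}{5359}$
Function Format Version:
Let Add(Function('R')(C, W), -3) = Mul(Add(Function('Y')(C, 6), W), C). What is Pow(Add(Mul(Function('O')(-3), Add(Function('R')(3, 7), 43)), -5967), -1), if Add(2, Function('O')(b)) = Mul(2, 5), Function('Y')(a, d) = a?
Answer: Rational(-1, 5359) ≈ -0.00018660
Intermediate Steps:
Function('O')(b) = 8 (Function('O')(b) = Add(-2, Mul(2, 5)) = Add(-2, 10) = 8)
Function('R')(C, W) = Add(3, Mul(C, Add(C, W))) (Function('R')(C, W) = Add(3, Mul(Add(C, W), C)) = Add(3, Mul(C, Add(C, W))))
Pow(Add(Mul(Function('O')(-3), Add(Function('R')(3, 7), 43)), -5967), -1) = Pow(Add(Mul(8, Add(Add(3, Pow(3, 2), Mul(3, 7)), 43)), -5967), -1) = Pow(Add(Mul(8, Add(Add(3, 9, 21), 43)), -5967), -1) = Pow(Add(Mul(8, Add(33, 43)), -5967), -1) = Pow(Add(Mul(8, 76), -5967), -1) = Pow(Add(608, -5967), -1) = Pow(-5359, -1) = Rational(-1, 5359)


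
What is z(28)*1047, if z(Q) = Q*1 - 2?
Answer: 27222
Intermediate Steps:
z(Q) = -2 + Q (z(Q) = Q - 2 = -2 + Q)
z(28)*1047 = (-2 + 28)*1047 = 26*1047 = 27222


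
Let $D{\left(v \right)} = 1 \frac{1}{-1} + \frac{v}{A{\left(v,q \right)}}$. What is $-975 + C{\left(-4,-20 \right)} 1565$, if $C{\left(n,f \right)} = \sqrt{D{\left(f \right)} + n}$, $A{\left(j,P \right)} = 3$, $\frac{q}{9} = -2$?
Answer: $-975 + \frac{1565 i \sqrt{105}}{3} \approx -975.0 + 5345.5 i$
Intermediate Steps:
$q = -18$ ($q = 9 \left(-2\right) = -18$)
$D{\left(v \right)} = -1 + \frac{v}{3}$ ($D{\left(v \right)} = 1 \frac{1}{-1} + \frac{v}{3} = 1 \left(-1\right) + v \frac{1}{3} = -1 + \frac{v}{3}$)
$C{\left(n,f \right)} = \sqrt{-1 + n + \frac{f}{3}}$ ($C{\left(n,f \right)} = \sqrt{\left(-1 + \frac{f}{3}\right) + n} = \sqrt{-1 + n + \frac{f}{3}}$)
$-975 + C{\left(-4,-20 \right)} 1565 = -975 + \frac{\sqrt{-9 + 3 \left(-20\right) + 9 \left(-4\right)}}{3} \cdot 1565 = -975 + \frac{\sqrt{-9 - 60 - 36}}{3} \cdot 1565 = -975 + \frac{\sqrt{-105}}{3} \cdot 1565 = -975 + \frac{i \sqrt{105}}{3} \cdot 1565 = -975 + \frac{1565 i \sqrt{105}}{3}$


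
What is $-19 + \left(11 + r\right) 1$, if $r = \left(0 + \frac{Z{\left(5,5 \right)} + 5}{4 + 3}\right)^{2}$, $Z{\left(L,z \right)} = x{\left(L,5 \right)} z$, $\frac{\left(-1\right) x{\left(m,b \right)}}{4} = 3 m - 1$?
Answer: $\frac{75233}{49} \approx 1535.4$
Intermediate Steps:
$x{\left(m,b \right)} = 4 - 12 m$ ($x{\left(m,b \right)} = - 4 \left(3 m - 1\right) = - 4 \left(-1 + 3 m\right) = 4 - 12 m$)
$Z{\left(L,z \right)} = z \left(4 - 12 L\right)$ ($Z{\left(L,z \right)} = \left(4 - 12 L\right) z = z \left(4 - 12 L\right)$)
$r = \frac{75625}{49}$ ($r = \left(0 + \frac{4 \cdot 5 \left(1 - 15\right) + 5}{4 + 3}\right)^{2} = \left(0 + \frac{4 \cdot 5 \left(1 - 15\right) + 5}{7}\right)^{2} = \left(0 + \left(4 \cdot 5 \left(-14\right) + 5\right) \frac{1}{7}\right)^{2} = \left(0 + \left(-280 + 5\right) \frac{1}{7}\right)^{2} = \left(0 - \frac{275}{7}\right)^{2} = \left(- \frac{275}{7}\right)^{2} = \frac{75625}{49} \approx 1543.4$)
$-19 + \left(11 + r\right) 1 = -19 + \left(11 + \frac{75625}{49}\right) 1 = -19 + \frac{76164}{49} \cdot 1 = -19 + \frac{76164}{49} = \frac{75233}{49}$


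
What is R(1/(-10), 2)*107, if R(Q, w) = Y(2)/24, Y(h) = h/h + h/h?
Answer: 107/12 ≈ 8.9167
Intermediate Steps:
Y(h) = 2 (Y(h) = 1 + 1 = 2)
R(Q, w) = 1/12 (R(Q, w) = 2/24 = 2*(1/24) = 1/12)
R(1/(-10), 2)*107 = (1/12)*107 = 107/12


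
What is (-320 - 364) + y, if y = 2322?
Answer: 1638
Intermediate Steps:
(-320 - 364) + y = (-320 - 364) + 2322 = -684 + 2322 = 1638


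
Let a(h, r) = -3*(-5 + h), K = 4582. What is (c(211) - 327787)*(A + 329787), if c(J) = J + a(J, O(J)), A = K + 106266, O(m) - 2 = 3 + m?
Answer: -144613763190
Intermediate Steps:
O(m) = 5 + m (O(m) = 2 + (3 + m) = 5 + m)
a(h, r) = 15 - 3*h
A = 110848 (A = 4582 + 106266 = 110848)
c(J) = 15 - 2*J (c(J) = J + (15 - 3*J) = 15 - 2*J)
(c(211) - 327787)*(A + 329787) = ((15 - 2*211) - 327787)*(110848 + 329787) = ((15 - 422) - 327787)*440635 = (-407 - 327787)*440635 = -328194*440635 = -144613763190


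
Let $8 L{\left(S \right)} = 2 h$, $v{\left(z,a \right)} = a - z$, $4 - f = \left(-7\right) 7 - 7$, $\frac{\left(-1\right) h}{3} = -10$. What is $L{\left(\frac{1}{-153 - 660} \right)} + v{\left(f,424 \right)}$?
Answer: $\frac{743}{2} \approx 371.5$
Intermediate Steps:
$h = 30$ ($h = \left(-3\right) \left(-10\right) = 30$)
$f = 60$ ($f = 4 - \left(\left(-7\right) 7 - 7\right) = 4 - \left(-49 - 7\right) = 4 - -56 = 4 + 56 = 60$)
$L{\left(S \right)} = \frac{15}{2}$ ($L{\left(S \right)} = \frac{2 \cdot 30}{8} = \frac{1}{8} \cdot 60 = \frac{15}{2}$)
$L{\left(\frac{1}{-153 - 660} \right)} + v{\left(f,424 \right)} = \frac{15}{2} + \left(424 - 60\right) = \frac{15}{2} + 364 = \frac{743}{2}$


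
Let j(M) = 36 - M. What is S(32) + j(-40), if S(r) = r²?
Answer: 1100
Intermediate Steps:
S(32) + j(-40) = 32² + (36 - 1*(-40)) = 1024 + (36 + 40) = 1024 + 76 = 1100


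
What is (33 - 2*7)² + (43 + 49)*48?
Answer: 4777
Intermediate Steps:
(33 - 2*7)² + (43 + 49)*48 = (33 - 14)² + 92*48 = 19² + 4416 = 361 + 4416 = 4777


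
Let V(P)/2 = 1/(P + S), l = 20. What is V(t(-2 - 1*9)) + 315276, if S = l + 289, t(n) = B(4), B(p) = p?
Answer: 98681390/313 ≈ 3.1528e+5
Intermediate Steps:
t(n) = 4
S = 309 (S = 20 + 289 = 309)
V(P) = 2/(309 + P) (V(P) = 2/(P + 309) = 2/(309 + P))
V(t(-2 - 1*9)) + 315276 = 2/(309 + 4) + 315276 = 2/313 + 315276 = 98681390/313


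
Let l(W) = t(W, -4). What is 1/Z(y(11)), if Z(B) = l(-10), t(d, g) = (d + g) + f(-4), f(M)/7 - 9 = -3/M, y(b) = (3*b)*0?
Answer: 4/217 ≈ 0.018433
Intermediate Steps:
y(b) = 0
f(M) = 63 - 21/M (f(M) = 63 + 7*(-3/M) = 63 - 21/M)
t(d, g) = 273/4 + d + g (t(d, g) = (d + g) + (63 - 21/(-4)) = (d + g) + (63 - 21*(-¼)) = (d + g) + (63 + 21/4) = (d + g) + 273/4 = 273/4 + d + g)
l(W) = 257/4 + W (l(W) = 273/4 + W - 4 = 257/4 + W)
Z(B) = 217/4 (Z(B) = 257/4 - 10 = 217/4)
1/Z(y(11)) = 1/(217/4) = 4/217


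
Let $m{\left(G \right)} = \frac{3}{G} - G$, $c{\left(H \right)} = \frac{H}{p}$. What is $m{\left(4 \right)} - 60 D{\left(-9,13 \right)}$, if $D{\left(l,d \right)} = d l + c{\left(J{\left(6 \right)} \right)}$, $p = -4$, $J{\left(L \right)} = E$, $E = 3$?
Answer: $\frac{28247}{4} \approx 7061.8$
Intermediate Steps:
$J{\left(L \right)} = 3$
$c{\left(H \right)} = - \frac{H}{4}$ ($c{\left(H \right)} = \frac{H}{-4} = H \left(- \frac{1}{4}\right) = - \frac{H}{4}$)
$D{\left(l,d \right)} = - \frac{3}{4} + d l$ ($D{\left(l,d \right)} = d l - \frac{3}{4} = - \frac{3}{4} + d l$)
$m{\left(G \right)} = - G + \frac{3}{G}$
$m{\left(4 \right)} - 60 D{\left(-9,13 \right)} = \left(\left(-1\right) 4 + \frac{3}{4}\right) - 60 \left(- \frac{3}{4} + 13 \left(-9\right)\right) = \left(-4 + 3 \cdot \frac{1}{4}\right) - 60 \left(- \frac{3}{4} - 117\right) = \left(-4 + \frac{3}{4}\right) - -7065 = - \frac{13}{4} + 7065 = \frac{28247}{4}$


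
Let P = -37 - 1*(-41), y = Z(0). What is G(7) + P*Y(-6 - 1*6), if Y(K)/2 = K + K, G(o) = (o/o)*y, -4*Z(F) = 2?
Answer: -385/2 ≈ -192.50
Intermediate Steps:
Z(F) = -½ (Z(F) = -¼*2 = -½)
y = -½ ≈ -0.50000
G(o) = -½ (G(o) = (o/o)*(-½) = 1*(-½) = -½)
Y(K) = 4*K (Y(K) = 2*(K + K) = 2*(2*K) = 4*K)
P = 4 (P = -37 + 41 = 4)
G(7) + P*Y(-6 - 1*6) = -½ + 4*(4*(-6 - 1*6)) = -½ + 4*(4*(-6 - 6)) = -½ + 4*(4*(-12)) = -½ + 4*(-48) = -½ - 192 = -385/2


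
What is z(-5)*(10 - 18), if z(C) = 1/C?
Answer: 8/5 ≈ 1.6000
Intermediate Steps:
z(-5)*(10 - 18) = (10 - 18)/(-5) = -1/5*(-8) = 8/5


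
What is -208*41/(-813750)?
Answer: 4264/406875 ≈ 0.010480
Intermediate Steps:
-208*41/(-813750) = -8528*(-1)/813750 = -1*(-4264/406875) = 4264/406875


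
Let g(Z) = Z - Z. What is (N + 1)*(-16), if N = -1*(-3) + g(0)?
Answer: -64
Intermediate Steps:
g(Z) = 0
N = 3 (N = -1*(-3) + 0 = 3 + 0 = 3)
(N + 1)*(-16) = (3 + 1)*(-16) = 4*(-16) = -64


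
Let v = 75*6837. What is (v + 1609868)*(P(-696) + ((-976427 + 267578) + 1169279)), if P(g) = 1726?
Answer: 980992198308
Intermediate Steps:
v = 512775
(v + 1609868)*(P(-696) + ((-976427 + 267578) + 1169279)) = (512775 + 1609868)*(1726 + ((-976427 + 267578) + 1169279)) = 2122643*(1726 + (-708849 + 1169279)) = 2122643*(1726 + 460430) = 2122643*462156 = 980992198308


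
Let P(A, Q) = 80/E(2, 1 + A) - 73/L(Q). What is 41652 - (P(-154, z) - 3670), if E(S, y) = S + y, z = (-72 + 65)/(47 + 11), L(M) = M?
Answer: 47266580/1057 ≈ 44718.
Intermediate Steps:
z = -7/58 ≈ -0.12069
P(A, Q) = -73/Q + 80/(3 + A) (P(A, Q) = 80/(2 + (1 + A)) - 73/Q = 80/(3 + A) - 73/Q = -73/Q + 80/(3 + A))
41652 - (P(-154, z) - 3670) = 41652 - ((-219 - 73*(-154) + 80*(-7/58))/((-7/58)*(3 - 154)) - 3670) = 41652 - (-58/7*(-219 + 11242 - 280/29)/(-151) - 3670) = 41652 - (-58/7*(-1/151)*319387/29 - 3670) = 41652 - (638774/1057 - 3670) = 41652 - 1*(-3240416/1057) = 41652 + 3240416/1057 = 47266580/1057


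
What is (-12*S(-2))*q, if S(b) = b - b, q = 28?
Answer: 0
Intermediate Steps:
S(b) = 0
(-12*S(-2))*q = -12*0*28 = 0*28 = 0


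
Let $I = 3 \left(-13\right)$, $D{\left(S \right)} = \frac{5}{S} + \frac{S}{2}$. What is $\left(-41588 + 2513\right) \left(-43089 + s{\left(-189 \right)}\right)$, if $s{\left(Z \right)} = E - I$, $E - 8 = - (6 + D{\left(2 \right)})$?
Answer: $\frac{3364474725}{2} \approx 1.6822 \cdot 10^{9}$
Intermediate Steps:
$D{\left(S \right)} = \frac{S}{2} + \frac{5}{S}$ ($D{\left(S \right)} = \frac{5}{S} + S \frac{1}{2} = \frac{5}{S} + \frac{S}{2} = \frac{S}{2} + \frac{5}{S}$)
$I = -39$
$E = - \frac{3}{2}$ ($E = 8 - \left(6 + \left(\frac{1}{2} \cdot 2 + \frac{5}{2}\right)\right) = 8 - \left(6 + \left(1 + 5 \cdot \frac{1}{2}\right)\right) = 8 - \left(6 + \left(1 + \frac{5}{2}\right)\right) = 8 - \left(6 + \frac{7}{2}\right) = 8 - \frac{19}{2} = - \frac{3}{2} \approx -1.5$)
$s{\left(Z \right)} = \frac{75}{2}$ ($s{\left(Z \right)} = - \frac{3}{2} - -39 = - \frac{3}{2} + 39 = \frac{75}{2}$)
$\left(-41588 + 2513\right) \left(-43089 + s{\left(-189 \right)}\right) = \left(-41588 + 2513\right) \left(-43089 + \frac{75}{2}\right) = \left(-39075\right) \left(- \frac{86103}{2}\right) = \frac{3364474725}{2}$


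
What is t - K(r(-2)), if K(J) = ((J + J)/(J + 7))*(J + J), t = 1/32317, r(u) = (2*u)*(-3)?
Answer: -18614573/614023 ≈ -30.316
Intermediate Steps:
r(u) = -6*u
t = 1/32317 ≈ 3.0943e-5
K(J) = 4*J**2/(7 + J) (K(J) = ((2*J)/(7 + J))*(2*J) = (2*J/(7 + J))*(2*J) = 4*J**2/(7 + J))
t - K(r(-2)) = 1/32317 - 4*(-6*(-2))**2/(7 - 6*(-2)) = 1/32317 - 4*12**2/(7 + 12) = 1/32317 - 4*144/19 = 1/32317 - 1*576/19 = 1/32317 - 576/19 = -18614573/614023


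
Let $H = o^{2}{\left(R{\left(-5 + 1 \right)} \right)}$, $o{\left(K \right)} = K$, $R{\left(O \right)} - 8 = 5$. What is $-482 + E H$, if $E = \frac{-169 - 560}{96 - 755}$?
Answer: $- \frac{194437}{659} \approx -295.05$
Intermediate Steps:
$R{\left(O \right)} = 13$ ($R{\left(O \right)} = 8 + 5 = 13$)
$E = \frac{729}{659}$ ($E = - \frac{729}{-659} = \left(-729\right) \left(- \frac{1}{659}\right) = \frac{729}{659} \approx 1.1062$)
$H = 169$ ($H = 13^{2} = 169$)
$-482 + E H = -482 + \frac{729}{659} \cdot 169 = -482 + \frac{123201}{659} = - \frac{194437}{659}$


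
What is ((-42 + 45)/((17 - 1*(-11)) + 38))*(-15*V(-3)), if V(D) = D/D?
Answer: -15/22 ≈ -0.68182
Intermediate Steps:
V(D) = 1
((-42 + 45)/((17 - 1*(-11)) + 38))*(-15*V(-3)) = ((-42 + 45)/((17 - 1*(-11)) + 38))*(-15*1) = (3/((17 + 11) + 38))*(-15) = (3/(28 + 38))*(-15) = (3/66)*(-15) = (3*(1/66))*(-15) = (1/22)*(-15) = -15/22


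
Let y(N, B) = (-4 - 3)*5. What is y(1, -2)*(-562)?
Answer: 19670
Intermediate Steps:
y(N, B) = -35 (y(N, B) = -7*5 = -35)
y(1, -2)*(-562) = -35*(-562) = 19670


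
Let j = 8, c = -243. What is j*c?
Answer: -1944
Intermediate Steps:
j*c = 8*(-243) = -1944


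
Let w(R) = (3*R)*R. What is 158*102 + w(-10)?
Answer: 16416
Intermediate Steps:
w(R) = 3*R²
158*102 + w(-10) = 158*102 + 3*(-10)² = 16116 + 3*100 = 16116 + 300 = 16416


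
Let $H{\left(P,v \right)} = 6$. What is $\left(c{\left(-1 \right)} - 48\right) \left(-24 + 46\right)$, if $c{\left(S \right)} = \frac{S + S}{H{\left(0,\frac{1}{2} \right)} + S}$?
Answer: $- \frac{5324}{5} \approx -1064.8$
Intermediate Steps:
$c{\left(S \right)} = \frac{2 S}{6 + S}$ ($c{\left(S \right)} = \frac{S + S}{6 + S} = \frac{2 S}{6 + S}$)
$\left(c{\left(-1 \right)} - 48\right) \left(-24 + 46\right) = \left(2 \left(-1\right) \frac{1}{6 - 1} - 48\right) \left(-24 + 46\right) = \left(2 \left(-1\right) \frac{1}{5} - 48\right) 22 = \left(- \frac{2}{5} - 48\right) 22 = \left(- \frac{242}{5}\right) 22 = - \frac{5324}{5}$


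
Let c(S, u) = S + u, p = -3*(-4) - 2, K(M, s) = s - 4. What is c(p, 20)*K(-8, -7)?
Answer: -330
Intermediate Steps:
K(M, s) = -4 + s
p = 10 (p = 12 - 2 = 10)
c(p, 20)*K(-8, -7) = (10 + 20)*(-4 - 7) = 30*(-11) = -330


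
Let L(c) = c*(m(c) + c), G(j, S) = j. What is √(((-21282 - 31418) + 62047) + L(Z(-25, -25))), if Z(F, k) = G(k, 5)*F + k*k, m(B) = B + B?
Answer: √4696847 ≈ 2167.2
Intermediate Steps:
m(B) = 2*B
Z(F, k) = k² + F*k (Z(F, k) = k*F + k*k = F*k + k² = k² + F*k)
L(c) = 3*c² (L(c) = c*(2*c + c) = c*(3*c) = 3*c²)
√(((-21282 - 31418) + 62047) + L(Z(-25, -25))) = √(((-21282 - 31418) + 62047) + 3*(-25*(-25 - 25))²) = √((-52700 + 62047) + 3*(-25*(-50))²) = √(9347 + 3*1250²) = √(9347 + 3*1562500) = √(9347 + 4687500) = √4696847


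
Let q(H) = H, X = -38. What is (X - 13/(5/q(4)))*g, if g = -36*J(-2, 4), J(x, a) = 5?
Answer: 8712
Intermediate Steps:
g = -180 (g = -36*5 = -180)
(X - 13/(5/q(4)))*g = (-38 - 13/(5/4))*(-180) = (-38 + (⅘)*(-13))*(-180) = (-38 - 52/5)*(-180) = -242/5*(-180) = 8712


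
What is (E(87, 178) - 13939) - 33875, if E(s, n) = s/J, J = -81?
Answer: -1291007/27 ≈ -47815.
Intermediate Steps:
E(s, n) = -s/81 (E(s, n) = s/(-81) = s*(-1/81) = -s/81)
(E(87, 178) - 13939) - 33875 = (-1/81*87 - 13939) - 33875 = (-29/27 - 13939) - 33875 = -376382/27 - 33875 = -1291007/27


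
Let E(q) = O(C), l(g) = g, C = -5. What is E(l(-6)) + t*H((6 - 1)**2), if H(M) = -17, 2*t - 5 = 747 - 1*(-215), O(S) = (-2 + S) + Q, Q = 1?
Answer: -16451/2 ≈ -8225.5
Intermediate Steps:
O(S) = -1 + S (O(S) = (-2 + S) + 1 = -1 + S)
E(q) = -6 (E(q) = -1 - 5 = -6)
t = 967/2 (t = 5/2 + (747 - 1*(-215))/2 = 5/2 + (747 + 215)/2 = 5/2 + (1/2)*962 = 5/2 + 481 = 967/2 ≈ 483.50)
E(l(-6)) + t*H((6 - 1)**2) = -6 + (967/2)*(-17) = -6 - 16439/2 = -16451/2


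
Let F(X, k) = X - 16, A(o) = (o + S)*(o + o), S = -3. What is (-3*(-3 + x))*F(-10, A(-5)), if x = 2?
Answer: -78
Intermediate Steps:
A(o) = 2*o*(-3 + o) (A(o) = (o - 3)*(o + o) = (-3 + o)*(2*o) = 2*o*(-3 + o))
F(X, k) = -16 + X
(-3*(-3 + x))*F(-10, A(-5)) = (-3*(-3 + 2))*(-16 - 10) = -3*(-1)*(-26) = 3*(-26) = -78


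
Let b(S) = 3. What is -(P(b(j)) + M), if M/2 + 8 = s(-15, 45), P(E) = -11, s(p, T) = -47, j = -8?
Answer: 121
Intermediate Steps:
M = -110 (M = -16 + 2*(-47) = -16 - 94 = -110)
-(P(b(j)) + M) = -(-11 - 110) = -1*(-121) = 121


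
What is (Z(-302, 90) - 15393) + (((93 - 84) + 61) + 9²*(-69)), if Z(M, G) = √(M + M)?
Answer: -20912 + 2*I*√151 ≈ -20912.0 + 24.576*I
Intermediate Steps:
Z(M, G) = √2*√M (Z(M, G) = √(2*M) = √2*√M)
(Z(-302, 90) - 15393) + (((93 - 84) + 61) + 9²*(-69)) = (√2*√(-302) - 15393) + (((93 - 84) + 61) + 9²*(-69)) = (√2*(I*√302) - 15393) + ((9 + 61) + 81*(-69)) = (2*I*√151 - 15393) + (70 - 5589) = (-15393 + 2*I*√151) - 5519 = -20912 + 2*I*√151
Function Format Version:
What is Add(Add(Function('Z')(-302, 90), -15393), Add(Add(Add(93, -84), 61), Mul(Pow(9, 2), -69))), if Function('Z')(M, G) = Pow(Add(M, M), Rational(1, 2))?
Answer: Add(-20912, Mul(2, I, Pow(151, Rational(1, 2)))) ≈ Add(-20912., Mul(24.576, I))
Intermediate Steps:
Function('Z')(M, G) = Mul(Pow(2, Rational(1, 2)), Pow(M, Rational(1, 2))) (Function('Z')(M, G) = Pow(Mul(2, M), Rational(1, 2)) = Mul(Pow(2, Rational(1, 2)), Pow(M, Rational(1, 2))))
Add(Add(Function('Z')(-302, 90), -15393), Add(Add(Add(93, -84), 61), Mul(Pow(9, 2), -69))) = Add(Add(Mul(Pow(2, Rational(1, 2)), Pow(-302, Rational(1, 2))), -15393), Add(Add(Add(93, -84), 61), Mul(Pow(9, 2), -69))) = Add(Add(Mul(Pow(2, Rational(1, 2)), Mul(I, Pow(302, Rational(1, 2)))), -15393), Add(Add(9, 61), Mul(81, -69))) = Add(Add(Mul(2, I, Pow(151, Rational(1, 2))), -15393), Add(70, -5589)) = Add(Add(-15393, Mul(2, I, Pow(151, Rational(1, 2)))), -5519) = Add(-20912, Mul(2, I, Pow(151, Rational(1, 2))))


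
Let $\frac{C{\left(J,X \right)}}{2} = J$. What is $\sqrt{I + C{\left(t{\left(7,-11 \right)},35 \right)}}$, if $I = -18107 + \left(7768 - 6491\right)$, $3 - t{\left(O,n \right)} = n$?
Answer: $i \sqrt{16802} \approx 129.62 i$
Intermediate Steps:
$t{\left(O,n \right)} = 3 - n$
$C{\left(J,X \right)} = 2 J$
$I = -16830$ ($I = -18107 + 1277 = -16830$)
$\sqrt{I + C{\left(t{\left(7,-11 \right)},35 \right)}} = \sqrt{-16830 + 2 \left(3 - -11\right)} = \sqrt{-16830 + 2 \left(3 + 11\right)} = \sqrt{-16830 + 2 \cdot 14} = \sqrt{-16830 + 28} = \sqrt{-16802} = i \sqrt{16802}$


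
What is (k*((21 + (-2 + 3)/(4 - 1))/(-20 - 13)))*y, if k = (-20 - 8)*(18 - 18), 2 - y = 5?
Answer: 0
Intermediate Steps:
y = -3 (y = 2 - 1*5 = 2 - 5 = -3)
k = 0 (k = -28*0 = 0)
(k*((21 + (-2 + 3)/(4 - 1))/(-20 - 13)))*y = (0*((21 + (-2 + 3)/(4 - 1))/(-20 - 13)))*(-3) = (0*((21 + 1/3)/(-33)))*(-3) = (0*((21 + 1*(⅓))*(-1/33)))*(-3) = (0*((21 + ⅓)*(-1/33)))*(-3) = (0*((64/3)*(-1/33)))*(-3) = (0*(-64/99))*(-3) = 0*(-3) = 0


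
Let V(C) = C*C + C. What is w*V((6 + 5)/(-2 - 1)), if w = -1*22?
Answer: -1936/9 ≈ -215.11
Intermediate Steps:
w = -22
V(C) = C + C² (V(C) = C² + C = C + C²)
w*V((6 + 5)/(-2 - 1)) = -22*(6 + 5)/(-2 - 1)*(1 + (6 + 5)/(-2 - 1)) = -22*11/(-3)*(1 + 11/(-3)) = -22*11*(-⅓)*(1 + 11*(-⅓)) = -(-242)*(1 - 11/3)/3 = -(-242)*(-8)/(3*3) = -22*88/9 = -1936/9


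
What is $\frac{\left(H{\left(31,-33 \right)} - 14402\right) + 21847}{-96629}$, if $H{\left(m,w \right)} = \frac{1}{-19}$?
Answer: $- \frac{141454}{1835951} \approx -0.077047$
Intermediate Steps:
$H{\left(m,w \right)} = - \frac{1}{19}$
$\frac{\left(H{\left(31,-33 \right)} - 14402\right) + 21847}{-96629} = \frac{\left(- \frac{1}{19} - 14402\right) + 21847}{-96629} = \left(- \frac{273639}{19} + 21847\right) \left(- \frac{1}{96629}\right) = \frac{141454}{19} \left(- \frac{1}{96629}\right) = - \frac{141454}{1835951}$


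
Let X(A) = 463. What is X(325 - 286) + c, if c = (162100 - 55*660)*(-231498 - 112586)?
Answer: -43285766737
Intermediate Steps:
c = -43285767200 (c = (162100 - 36300)*(-344084) = 125800*(-344084) = -43285767200)
X(325 - 286) + c = 463 - 43285767200 = -43285766737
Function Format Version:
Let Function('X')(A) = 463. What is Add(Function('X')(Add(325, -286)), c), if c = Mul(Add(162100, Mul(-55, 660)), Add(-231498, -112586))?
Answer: -43285766737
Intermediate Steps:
c = -43285767200 (c = Mul(Add(162100, -36300), -344084) = Mul(125800, -344084) = -43285767200)
Add(Function('X')(Add(325, -286)), c) = Add(463, -43285767200) = -43285766737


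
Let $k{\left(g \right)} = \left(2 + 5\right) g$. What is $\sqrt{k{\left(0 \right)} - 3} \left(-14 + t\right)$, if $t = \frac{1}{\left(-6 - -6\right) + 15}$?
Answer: $- \frac{209 i \sqrt{3}}{15} \approx - 24.133 i$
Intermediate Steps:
$k{\left(g \right)} = 7 g$
$t = \frac{1}{15}$ ($t = \frac{1}{\left(-6 + 6\right) + 15} = \frac{1}{0 + 15} = \frac{1}{15} \approx 0.066667$)
$\sqrt{k{\left(0 \right)} - 3} \left(-14 + t\right) = \sqrt{7 \cdot 0 - 3} \left(-14 + \frac{1}{15}\right) = \sqrt{0 - 3} \left(- \frac{209}{15}\right) = \sqrt{-3} \left(- \frac{209}{15}\right) = i \sqrt{3} \left(- \frac{209}{15}\right) = - \frac{209 i \sqrt{3}}{15}$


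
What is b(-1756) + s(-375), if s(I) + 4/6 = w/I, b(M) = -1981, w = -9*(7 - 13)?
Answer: -743179/375 ≈ -1981.8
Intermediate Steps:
w = 54 (w = -9*(-6) = 54)
s(I) = -⅔ + 54/I
b(-1756) + s(-375) = -1981 + (-⅔ + 54/(-375)) = -1981 + (-⅔ + 54*(-1/375)) = -1981 + (-⅔ - 18/125) = -1981 - 304/375 = -743179/375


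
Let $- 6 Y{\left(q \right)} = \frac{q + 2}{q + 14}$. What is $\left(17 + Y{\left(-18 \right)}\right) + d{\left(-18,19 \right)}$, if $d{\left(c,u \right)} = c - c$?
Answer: $\frac{49}{3} \approx 16.333$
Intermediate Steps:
$d{\left(c,u \right)} = 0$
$Y{\left(q \right)} = - \frac{2 + q}{6 \left(14 + q\right)}$ ($Y{\left(q \right)} = - \frac{\left(q + 2\right) \frac{1}{q + 14}}{6} = - \frac{\left(2 + q\right) \frac{1}{14 + q}}{6} = - \frac{\frac{1}{14 + q} \left(2 + q\right)}{6} = - \frac{2 + q}{6 \left(14 + q\right)}$)
$\left(17 + Y{\left(-18 \right)}\right) + d{\left(-18,19 \right)} = \left(17 + \frac{-2 - -18}{6 \left(14 - 18\right)}\right) + 0 = \left(17 + \frac{-2 + 18}{6 \left(-4\right)}\right) + 0 = \left(17 + \frac{1}{6} \left(- \frac{1}{4}\right) 16\right) + 0 = \left(17 - \frac{2}{3}\right) + 0 = \frac{49}{3} + 0 = \frac{49}{3}$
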